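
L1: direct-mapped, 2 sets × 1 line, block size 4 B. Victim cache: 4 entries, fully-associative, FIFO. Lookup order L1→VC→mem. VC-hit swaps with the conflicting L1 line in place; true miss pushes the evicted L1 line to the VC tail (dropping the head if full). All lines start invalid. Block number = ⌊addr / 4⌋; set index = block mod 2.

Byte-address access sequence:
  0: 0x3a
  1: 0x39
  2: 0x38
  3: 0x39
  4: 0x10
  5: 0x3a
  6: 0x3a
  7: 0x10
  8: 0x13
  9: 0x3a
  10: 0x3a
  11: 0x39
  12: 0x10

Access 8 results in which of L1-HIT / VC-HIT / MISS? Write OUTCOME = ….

0: 0x3a (blk 14, set 0) → MISS  vc=[]
1: 0x39 (blk 14, set 0) → L1-HIT  vc=[]
2: 0x38 (blk 14, set 0) → L1-HIT  vc=[]
3: 0x39 (blk 14, set 0) → L1-HIT  vc=[]
4: 0x10 (blk 4, set 0) → MISS  vc=[14]
5: 0x3a (blk 14, set 0) → VC-HIT  vc=[4]
6: 0x3a (blk 14, set 0) → L1-HIT  vc=[4]
7: 0x10 (blk 4, set 0) → VC-HIT  vc=[14]
8: 0x13 (blk 4, set 0) → L1-HIT  vc=[14]
9: 0x3a (blk 14, set 0) → VC-HIT  vc=[4]
10: 0x3a (blk 14, set 0) → L1-HIT  vc=[4]
11: 0x39 (blk 14, set 0) → L1-HIT  vc=[4]
12: 0x10 (blk 4, set 0) → VC-HIT  vc=[14]

OUTCOME = L1-HIT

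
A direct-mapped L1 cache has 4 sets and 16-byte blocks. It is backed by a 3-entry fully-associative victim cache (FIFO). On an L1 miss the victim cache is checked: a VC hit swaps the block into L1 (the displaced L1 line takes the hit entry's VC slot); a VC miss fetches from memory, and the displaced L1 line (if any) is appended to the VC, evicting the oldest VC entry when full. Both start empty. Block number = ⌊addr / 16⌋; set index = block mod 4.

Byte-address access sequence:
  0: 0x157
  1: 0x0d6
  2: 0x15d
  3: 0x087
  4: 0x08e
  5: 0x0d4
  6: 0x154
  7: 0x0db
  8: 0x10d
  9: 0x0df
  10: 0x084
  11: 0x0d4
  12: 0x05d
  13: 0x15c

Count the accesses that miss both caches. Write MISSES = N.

  [0] addr=0x157 blk=21 s=1: MISS | VC []
  [1] addr=0xd6 blk=13 s=1: MISS | VC [21]
  [2] addr=0x15d blk=21 s=1: VC-HIT | VC [13]
  [3] addr=0x87 blk=8 s=0: MISS | VC [13]
  [4] addr=0x8e blk=8 s=0: L1-HIT | VC [13]
  [5] addr=0xd4 blk=13 s=1: VC-HIT | VC [21]
  [6] addr=0x154 blk=21 s=1: VC-HIT | VC [13]
  [7] addr=0xdb blk=13 s=1: VC-HIT | VC [21]
  [8] addr=0x10d blk=16 s=0: MISS | VC [21, 8]
  [9] addr=0xdf blk=13 s=1: L1-HIT | VC [21, 8]
  [10] addr=0x84 blk=8 s=0: VC-HIT | VC [21, 16]
  [11] addr=0xd4 blk=13 s=1: L1-HIT | VC [21, 16]
  [12] addr=0x5d blk=5 s=1: MISS | VC [21, 16, 13]
  [13] addr=0x15c blk=21 s=1: VC-HIT | VC [5, 16, 13]

MISSES = 5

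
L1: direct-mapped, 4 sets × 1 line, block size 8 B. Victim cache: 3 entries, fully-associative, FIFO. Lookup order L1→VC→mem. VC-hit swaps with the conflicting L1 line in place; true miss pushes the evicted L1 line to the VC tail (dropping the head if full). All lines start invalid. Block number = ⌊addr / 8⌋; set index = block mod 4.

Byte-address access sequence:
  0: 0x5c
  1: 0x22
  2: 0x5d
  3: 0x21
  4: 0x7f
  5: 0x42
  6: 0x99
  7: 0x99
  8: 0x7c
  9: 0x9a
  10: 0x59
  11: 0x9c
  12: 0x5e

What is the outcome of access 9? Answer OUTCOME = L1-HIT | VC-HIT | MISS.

#0 0x5c→b11/s3 MISS; vc=[]
#1 0x22→b4/s0 MISS; vc=[]
#2 0x5d→b11/s3 L1-HIT; vc=[]
#3 0x21→b4/s0 L1-HIT; vc=[]
#4 0x7f→b15/s3 MISS; vc=[11]
#5 0x42→b8/s0 MISS; vc=[11,4]
#6 0x99→b19/s3 MISS; vc=[11,4,15]
#7 0x99→b19/s3 L1-HIT; vc=[11,4,15]
#8 0x7c→b15/s3 VC-HIT; vc=[11,4,19]
#9 0x9a→b19/s3 VC-HIT; vc=[11,4,15]
#10 0x59→b11/s3 VC-HIT; vc=[19,4,15]
#11 0x9c→b19/s3 VC-HIT; vc=[11,4,15]
#12 0x5e→b11/s3 VC-HIT; vc=[19,4,15]

OUTCOME = VC-HIT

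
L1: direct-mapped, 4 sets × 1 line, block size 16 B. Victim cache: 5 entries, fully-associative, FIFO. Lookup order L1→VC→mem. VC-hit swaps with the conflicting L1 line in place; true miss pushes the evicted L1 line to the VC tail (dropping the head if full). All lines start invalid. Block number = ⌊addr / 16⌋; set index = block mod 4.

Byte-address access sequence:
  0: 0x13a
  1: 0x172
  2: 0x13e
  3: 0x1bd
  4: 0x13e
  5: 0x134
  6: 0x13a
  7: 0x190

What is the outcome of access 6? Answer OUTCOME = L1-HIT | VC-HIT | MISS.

OUTCOME = L1-HIT

  [0] addr=0x13a blk=19 s=3: MISS | VC []
  [1] addr=0x172 blk=23 s=3: MISS | VC [19]
  [2] addr=0x13e blk=19 s=3: VC-HIT | VC [23]
  [3] addr=0x1bd blk=27 s=3: MISS | VC [23, 19]
  [4] addr=0x13e blk=19 s=3: VC-HIT | VC [23, 27]
  [5] addr=0x134 blk=19 s=3: L1-HIT | VC [23, 27]
  [6] addr=0x13a blk=19 s=3: L1-HIT | VC [23, 27]
  [7] addr=0x190 blk=25 s=1: MISS | VC [23, 27]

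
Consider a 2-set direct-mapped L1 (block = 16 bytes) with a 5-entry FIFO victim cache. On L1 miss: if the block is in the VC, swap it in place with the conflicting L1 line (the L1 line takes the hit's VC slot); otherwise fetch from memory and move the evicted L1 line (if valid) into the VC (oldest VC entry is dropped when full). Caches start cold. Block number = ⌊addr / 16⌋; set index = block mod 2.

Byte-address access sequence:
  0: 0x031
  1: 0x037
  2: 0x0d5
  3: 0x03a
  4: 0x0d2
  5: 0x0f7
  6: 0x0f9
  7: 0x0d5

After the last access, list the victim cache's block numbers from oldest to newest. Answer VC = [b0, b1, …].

  [0] addr=0x31 blk=3 s=1: MISS | VC []
  [1] addr=0x37 blk=3 s=1: L1-HIT | VC []
  [2] addr=0xd5 blk=13 s=1: MISS | VC [3]
  [3] addr=0x3a blk=3 s=1: VC-HIT | VC [13]
  [4] addr=0xd2 blk=13 s=1: VC-HIT | VC [3]
  [5] addr=0xf7 blk=15 s=1: MISS | VC [3, 13]
  [6] addr=0xf9 blk=15 s=1: L1-HIT | VC [3, 13]
  [7] addr=0xd5 blk=13 s=1: VC-HIT | VC [3, 15]

VC = [3, 15]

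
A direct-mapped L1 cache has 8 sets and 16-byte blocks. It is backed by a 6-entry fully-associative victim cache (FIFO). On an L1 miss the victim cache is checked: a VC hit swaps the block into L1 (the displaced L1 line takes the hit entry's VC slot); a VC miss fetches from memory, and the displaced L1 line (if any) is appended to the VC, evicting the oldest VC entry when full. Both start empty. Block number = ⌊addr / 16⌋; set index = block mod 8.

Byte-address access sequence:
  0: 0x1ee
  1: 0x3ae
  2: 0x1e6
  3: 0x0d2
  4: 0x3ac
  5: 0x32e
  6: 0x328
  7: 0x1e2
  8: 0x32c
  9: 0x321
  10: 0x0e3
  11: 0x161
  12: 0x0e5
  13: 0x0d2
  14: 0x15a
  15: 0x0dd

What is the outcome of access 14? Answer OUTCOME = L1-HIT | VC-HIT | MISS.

OUTCOME = MISS

#0 0x1ee→b30/s6 MISS; vc=[]
#1 0x3ae→b58/s2 MISS; vc=[]
#2 0x1e6→b30/s6 L1-HIT; vc=[]
#3 0xd2→b13/s5 MISS; vc=[]
#4 0x3ac→b58/s2 L1-HIT; vc=[]
#5 0x32e→b50/s2 MISS; vc=[58]
#6 0x328→b50/s2 L1-HIT; vc=[58]
#7 0x1e2→b30/s6 L1-HIT; vc=[58]
#8 0x32c→b50/s2 L1-HIT; vc=[58]
#9 0x321→b50/s2 L1-HIT; vc=[58]
#10 0xe3→b14/s6 MISS; vc=[58,30]
#11 0x161→b22/s6 MISS; vc=[58,30,14]
#12 0xe5→b14/s6 VC-HIT; vc=[58,30,22]
#13 0xd2→b13/s5 L1-HIT; vc=[58,30,22]
#14 0x15a→b21/s5 MISS; vc=[58,30,22,13]
#15 0xdd→b13/s5 VC-HIT; vc=[58,30,22,21]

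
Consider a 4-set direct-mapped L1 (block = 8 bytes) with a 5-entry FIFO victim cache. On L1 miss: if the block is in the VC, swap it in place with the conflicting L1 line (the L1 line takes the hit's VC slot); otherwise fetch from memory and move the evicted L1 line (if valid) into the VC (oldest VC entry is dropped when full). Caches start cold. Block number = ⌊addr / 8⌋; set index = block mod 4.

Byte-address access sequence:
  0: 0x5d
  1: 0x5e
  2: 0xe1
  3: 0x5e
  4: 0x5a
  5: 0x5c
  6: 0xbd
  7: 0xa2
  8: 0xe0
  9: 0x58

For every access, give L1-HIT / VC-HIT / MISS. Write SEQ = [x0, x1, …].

SEQ = [MISS, L1-HIT, MISS, L1-HIT, L1-HIT, L1-HIT, MISS, MISS, VC-HIT, VC-HIT]

#0 0x5d→b11/s3 MISS; vc=[]
#1 0x5e→b11/s3 L1-HIT; vc=[]
#2 0xe1→b28/s0 MISS; vc=[]
#3 0x5e→b11/s3 L1-HIT; vc=[]
#4 0x5a→b11/s3 L1-HIT; vc=[]
#5 0x5c→b11/s3 L1-HIT; vc=[]
#6 0xbd→b23/s3 MISS; vc=[11]
#7 0xa2→b20/s0 MISS; vc=[11,28]
#8 0xe0→b28/s0 VC-HIT; vc=[11,20]
#9 0x58→b11/s3 VC-HIT; vc=[23,20]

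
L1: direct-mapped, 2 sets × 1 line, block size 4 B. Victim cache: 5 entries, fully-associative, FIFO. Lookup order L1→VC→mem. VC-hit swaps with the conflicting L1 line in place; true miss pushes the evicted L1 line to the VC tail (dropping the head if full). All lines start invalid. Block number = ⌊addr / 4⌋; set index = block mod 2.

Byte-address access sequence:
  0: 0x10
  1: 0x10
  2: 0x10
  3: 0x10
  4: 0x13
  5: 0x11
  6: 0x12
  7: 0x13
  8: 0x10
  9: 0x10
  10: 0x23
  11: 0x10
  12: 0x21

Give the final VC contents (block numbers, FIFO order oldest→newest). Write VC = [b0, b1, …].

VC = [4]

#0 0x10→b4/s0 MISS; vc=[]
#1 0x10→b4/s0 L1-HIT; vc=[]
#2 0x10→b4/s0 L1-HIT; vc=[]
#3 0x10→b4/s0 L1-HIT; vc=[]
#4 0x13→b4/s0 L1-HIT; vc=[]
#5 0x11→b4/s0 L1-HIT; vc=[]
#6 0x12→b4/s0 L1-HIT; vc=[]
#7 0x13→b4/s0 L1-HIT; vc=[]
#8 0x10→b4/s0 L1-HIT; vc=[]
#9 0x10→b4/s0 L1-HIT; vc=[]
#10 0x23→b8/s0 MISS; vc=[4]
#11 0x10→b4/s0 VC-HIT; vc=[8]
#12 0x21→b8/s0 VC-HIT; vc=[4]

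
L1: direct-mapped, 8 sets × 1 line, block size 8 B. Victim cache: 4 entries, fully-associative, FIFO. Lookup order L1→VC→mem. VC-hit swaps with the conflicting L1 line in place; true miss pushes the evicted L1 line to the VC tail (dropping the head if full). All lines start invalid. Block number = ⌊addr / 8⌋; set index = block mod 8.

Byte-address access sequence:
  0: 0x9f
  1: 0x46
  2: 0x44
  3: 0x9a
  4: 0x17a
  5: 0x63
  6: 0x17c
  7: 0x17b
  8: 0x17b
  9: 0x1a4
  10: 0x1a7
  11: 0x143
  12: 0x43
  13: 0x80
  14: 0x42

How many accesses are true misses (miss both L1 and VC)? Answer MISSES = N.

MISSES = 7

0: 0x9f (blk 19, set 3) → MISS  vc=[]
1: 0x46 (blk 8, set 0) → MISS  vc=[]
2: 0x44 (blk 8, set 0) → L1-HIT  vc=[]
3: 0x9a (blk 19, set 3) → L1-HIT  vc=[]
4: 0x17a (blk 47, set 7) → MISS  vc=[]
5: 0x63 (blk 12, set 4) → MISS  vc=[]
6: 0x17c (blk 47, set 7) → L1-HIT  vc=[]
7: 0x17b (blk 47, set 7) → L1-HIT  vc=[]
8: 0x17b (blk 47, set 7) → L1-HIT  vc=[]
9: 0x1a4 (blk 52, set 4) → MISS  vc=[12]
10: 0x1a7 (blk 52, set 4) → L1-HIT  vc=[12]
11: 0x143 (blk 40, set 0) → MISS  vc=[12, 8]
12: 0x43 (blk 8, set 0) → VC-HIT  vc=[12, 40]
13: 0x80 (blk 16, set 0) → MISS  vc=[12, 40, 8]
14: 0x42 (blk 8, set 0) → VC-HIT  vc=[12, 40, 16]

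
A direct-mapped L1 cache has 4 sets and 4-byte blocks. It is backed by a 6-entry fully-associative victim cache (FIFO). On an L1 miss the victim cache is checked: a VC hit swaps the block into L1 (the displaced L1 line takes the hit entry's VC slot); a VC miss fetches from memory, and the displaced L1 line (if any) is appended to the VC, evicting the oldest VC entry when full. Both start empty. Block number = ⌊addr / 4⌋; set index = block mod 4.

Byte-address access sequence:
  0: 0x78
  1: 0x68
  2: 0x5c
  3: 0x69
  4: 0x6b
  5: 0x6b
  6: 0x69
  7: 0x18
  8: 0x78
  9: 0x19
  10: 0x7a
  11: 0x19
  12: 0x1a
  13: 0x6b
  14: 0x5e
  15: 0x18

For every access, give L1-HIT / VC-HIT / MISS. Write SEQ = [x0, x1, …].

  [0] addr=0x78 blk=30 s=2: MISS | VC []
  [1] addr=0x68 blk=26 s=2: MISS | VC [30]
  [2] addr=0x5c blk=23 s=3: MISS | VC [30]
  [3] addr=0x69 blk=26 s=2: L1-HIT | VC [30]
  [4] addr=0x6b blk=26 s=2: L1-HIT | VC [30]
  [5] addr=0x6b blk=26 s=2: L1-HIT | VC [30]
  [6] addr=0x69 blk=26 s=2: L1-HIT | VC [30]
  [7] addr=0x18 blk=6 s=2: MISS | VC [30, 26]
  [8] addr=0x78 blk=30 s=2: VC-HIT | VC [6, 26]
  [9] addr=0x19 blk=6 s=2: VC-HIT | VC [30, 26]
  [10] addr=0x7a blk=30 s=2: VC-HIT | VC [6, 26]
  [11] addr=0x19 blk=6 s=2: VC-HIT | VC [30, 26]
  [12] addr=0x1a blk=6 s=2: L1-HIT | VC [30, 26]
  [13] addr=0x6b blk=26 s=2: VC-HIT | VC [30, 6]
  [14] addr=0x5e blk=23 s=3: L1-HIT | VC [30, 6]
  [15] addr=0x18 blk=6 s=2: VC-HIT | VC [30, 26]

SEQ = [MISS, MISS, MISS, L1-HIT, L1-HIT, L1-HIT, L1-HIT, MISS, VC-HIT, VC-HIT, VC-HIT, VC-HIT, L1-HIT, VC-HIT, L1-HIT, VC-HIT]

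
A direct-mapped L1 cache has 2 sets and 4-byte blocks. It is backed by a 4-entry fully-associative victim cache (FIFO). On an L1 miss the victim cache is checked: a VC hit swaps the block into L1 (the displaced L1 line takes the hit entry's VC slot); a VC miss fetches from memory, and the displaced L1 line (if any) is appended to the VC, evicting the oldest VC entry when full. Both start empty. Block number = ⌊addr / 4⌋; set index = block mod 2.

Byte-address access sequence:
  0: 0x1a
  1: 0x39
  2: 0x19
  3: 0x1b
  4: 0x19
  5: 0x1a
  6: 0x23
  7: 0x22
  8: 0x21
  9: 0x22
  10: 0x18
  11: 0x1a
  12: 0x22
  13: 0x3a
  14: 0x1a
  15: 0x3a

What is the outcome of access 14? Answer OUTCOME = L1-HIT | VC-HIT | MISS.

#0 0x1a→b6/s0 MISS; vc=[]
#1 0x39→b14/s0 MISS; vc=[6]
#2 0x19→b6/s0 VC-HIT; vc=[14]
#3 0x1b→b6/s0 L1-HIT; vc=[14]
#4 0x19→b6/s0 L1-HIT; vc=[14]
#5 0x1a→b6/s0 L1-HIT; vc=[14]
#6 0x23→b8/s0 MISS; vc=[14,6]
#7 0x22→b8/s0 L1-HIT; vc=[14,6]
#8 0x21→b8/s0 L1-HIT; vc=[14,6]
#9 0x22→b8/s0 L1-HIT; vc=[14,6]
#10 0x18→b6/s0 VC-HIT; vc=[14,8]
#11 0x1a→b6/s0 L1-HIT; vc=[14,8]
#12 0x22→b8/s0 VC-HIT; vc=[14,6]
#13 0x3a→b14/s0 VC-HIT; vc=[8,6]
#14 0x1a→b6/s0 VC-HIT; vc=[8,14]
#15 0x3a→b14/s0 VC-HIT; vc=[8,6]

OUTCOME = VC-HIT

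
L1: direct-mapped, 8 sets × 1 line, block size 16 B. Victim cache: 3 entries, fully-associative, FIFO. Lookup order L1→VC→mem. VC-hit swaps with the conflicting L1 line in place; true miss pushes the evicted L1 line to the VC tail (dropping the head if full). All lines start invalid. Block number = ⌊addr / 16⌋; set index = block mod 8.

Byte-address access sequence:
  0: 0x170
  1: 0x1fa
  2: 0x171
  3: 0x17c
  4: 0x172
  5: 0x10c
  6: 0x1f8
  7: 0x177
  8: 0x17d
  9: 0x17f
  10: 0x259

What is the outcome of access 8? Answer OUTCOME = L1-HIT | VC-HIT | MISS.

OUTCOME = L1-HIT

  [0] addr=0x170 blk=23 s=7: MISS | VC []
  [1] addr=0x1fa blk=31 s=7: MISS | VC [23]
  [2] addr=0x171 blk=23 s=7: VC-HIT | VC [31]
  [3] addr=0x17c blk=23 s=7: L1-HIT | VC [31]
  [4] addr=0x172 blk=23 s=7: L1-HIT | VC [31]
  [5] addr=0x10c blk=16 s=0: MISS | VC [31]
  [6] addr=0x1f8 blk=31 s=7: VC-HIT | VC [23]
  [7] addr=0x177 blk=23 s=7: VC-HIT | VC [31]
  [8] addr=0x17d blk=23 s=7: L1-HIT | VC [31]
  [9] addr=0x17f blk=23 s=7: L1-HIT | VC [31]
  [10] addr=0x259 blk=37 s=5: MISS | VC [31]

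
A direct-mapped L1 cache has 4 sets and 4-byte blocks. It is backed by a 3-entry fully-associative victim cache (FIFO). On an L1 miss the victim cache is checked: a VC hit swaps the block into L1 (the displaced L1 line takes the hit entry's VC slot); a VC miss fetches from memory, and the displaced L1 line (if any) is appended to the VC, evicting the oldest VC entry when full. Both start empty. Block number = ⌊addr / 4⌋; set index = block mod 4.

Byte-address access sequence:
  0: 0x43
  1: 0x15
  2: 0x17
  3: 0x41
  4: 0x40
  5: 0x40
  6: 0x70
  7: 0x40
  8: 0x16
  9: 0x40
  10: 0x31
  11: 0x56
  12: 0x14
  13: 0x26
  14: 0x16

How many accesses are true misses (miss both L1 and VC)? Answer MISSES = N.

MISSES = 6

0: 0x43 (blk 16, set 0) → MISS  vc=[]
1: 0x15 (blk 5, set 1) → MISS  vc=[]
2: 0x17 (blk 5, set 1) → L1-HIT  vc=[]
3: 0x41 (blk 16, set 0) → L1-HIT  vc=[]
4: 0x40 (blk 16, set 0) → L1-HIT  vc=[]
5: 0x40 (blk 16, set 0) → L1-HIT  vc=[]
6: 0x70 (blk 28, set 0) → MISS  vc=[16]
7: 0x40 (blk 16, set 0) → VC-HIT  vc=[28]
8: 0x16 (blk 5, set 1) → L1-HIT  vc=[28]
9: 0x40 (blk 16, set 0) → L1-HIT  vc=[28]
10: 0x31 (blk 12, set 0) → MISS  vc=[28, 16]
11: 0x56 (blk 21, set 1) → MISS  vc=[28, 16, 5]
12: 0x14 (blk 5, set 1) → VC-HIT  vc=[28, 16, 21]
13: 0x26 (blk 9, set 1) → MISS  vc=[16, 21, 5]
14: 0x16 (blk 5, set 1) → VC-HIT  vc=[16, 21, 9]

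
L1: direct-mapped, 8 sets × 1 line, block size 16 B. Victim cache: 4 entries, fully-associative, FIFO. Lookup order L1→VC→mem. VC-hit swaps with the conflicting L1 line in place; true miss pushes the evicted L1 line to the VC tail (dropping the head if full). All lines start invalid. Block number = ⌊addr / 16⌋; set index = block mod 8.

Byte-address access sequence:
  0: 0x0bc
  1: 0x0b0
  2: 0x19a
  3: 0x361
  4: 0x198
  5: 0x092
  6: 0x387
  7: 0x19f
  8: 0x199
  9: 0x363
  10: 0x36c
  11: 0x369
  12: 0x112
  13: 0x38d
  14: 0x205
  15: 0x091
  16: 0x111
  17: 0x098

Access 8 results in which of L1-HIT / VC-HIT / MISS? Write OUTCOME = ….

OUTCOME = L1-HIT

  [0] addr=0xbc blk=11 s=3: MISS | VC []
  [1] addr=0xb0 blk=11 s=3: L1-HIT | VC []
  [2] addr=0x19a blk=25 s=1: MISS | VC []
  [3] addr=0x361 blk=54 s=6: MISS | VC []
  [4] addr=0x198 blk=25 s=1: L1-HIT | VC []
  [5] addr=0x92 blk=9 s=1: MISS | VC [25]
  [6] addr=0x387 blk=56 s=0: MISS | VC [25]
  [7] addr=0x19f blk=25 s=1: VC-HIT | VC [9]
  [8] addr=0x199 blk=25 s=1: L1-HIT | VC [9]
  [9] addr=0x363 blk=54 s=6: L1-HIT | VC [9]
  [10] addr=0x36c blk=54 s=6: L1-HIT | VC [9]
  [11] addr=0x369 blk=54 s=6: L1-HIT | VC [9]
  [12] addr=0x112 blk=17 s=1: MISS | VC [9, 25]
  [13] addr=0x38d blk=56 s=0: L1-HIT | VC [9, 25]
  [14] addr=0x205 blk=32 s=0: MISS | VC [9, 25, 56]
  [15] addr=0x91 blk=9 s=1: VC-HIT | VC [17, 25, 56]
  [16] addr=0x111 blk=17 s=1: VC-HIT | VC [9, 25, 56]
  [17] addr=0x98 blk=9 s=1: VC-HIT | VC [17, 25, 56]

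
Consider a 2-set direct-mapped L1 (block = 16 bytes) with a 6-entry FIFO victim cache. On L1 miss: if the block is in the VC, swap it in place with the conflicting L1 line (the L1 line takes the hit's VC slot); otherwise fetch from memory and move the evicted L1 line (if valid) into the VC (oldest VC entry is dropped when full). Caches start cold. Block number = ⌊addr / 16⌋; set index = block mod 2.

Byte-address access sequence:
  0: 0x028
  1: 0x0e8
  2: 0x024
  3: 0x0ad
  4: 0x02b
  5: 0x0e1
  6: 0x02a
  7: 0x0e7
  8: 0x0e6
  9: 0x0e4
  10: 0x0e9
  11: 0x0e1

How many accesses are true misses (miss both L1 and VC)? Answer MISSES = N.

#0 0x28→b2/s0 MISS; vc=[]
#1 0xe8→b14/s0 MISS; vc=[2]
#2 0x24→b2/s0 VC-HIT; vc=[14]
#3 0xad→b10/s0 MISS; vc=[14,2]
#4 0x2b→b2/s0 VC-HIT; vc=[14,10]
#5 0xe1→b14/s0 VC-HIT; vc=[2,10]
#6 0x2a→b2/s0 VC-HIT; vc=[14,10]
#7 0xe7→b14/s0 VC-HIT; vc=[2,10]
#8 0xe6→b14/s0 L1-HIT; vc=[2,10]
#9 0xe4→b14/s0 L1-HIT; vc=[2,10]
#10 0xe9→b14/s0 L1-HIT; vc=[2,10]
#11 0xe1→b14/s0 L1-HIT; vc=[2,10]

MISSES = 3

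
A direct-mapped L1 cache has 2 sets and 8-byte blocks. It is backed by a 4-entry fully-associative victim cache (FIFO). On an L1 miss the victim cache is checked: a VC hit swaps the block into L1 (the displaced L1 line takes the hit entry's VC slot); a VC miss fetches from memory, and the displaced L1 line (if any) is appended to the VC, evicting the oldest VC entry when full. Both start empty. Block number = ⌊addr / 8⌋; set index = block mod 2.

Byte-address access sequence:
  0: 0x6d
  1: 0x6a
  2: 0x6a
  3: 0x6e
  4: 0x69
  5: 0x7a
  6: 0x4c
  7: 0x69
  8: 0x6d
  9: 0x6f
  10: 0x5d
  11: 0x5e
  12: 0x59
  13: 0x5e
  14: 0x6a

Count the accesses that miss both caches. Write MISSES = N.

MISSES = 4

#0 0x6d→b13/s1 MISS; vc=[]
#1 0x6a→b13/s1 L1-HIT; vc=[]
#2 0x6a→b13/s1 L1-HIT; vc=[]
#3 0x6e→b13/s1 L1-HIT; vc=[]
#4 0x69→b13/s1 L1-HIT; vc=[]
#5 0x7a→b15/s1 MISS; vc=[13]
#6 0x4c→b9/s1 MISS; vc=[13,15]
#7 0x69→b13/s1 VC-HIT; vc=[9,15]
#8 0x6d→b13/s1 L1-HIT; vc=[9,15]
#9 0x6f→b13/s1 L1-HIT; vc=[9,15]
#10 0x5d→b11/s1 MISS; vc=[9,15,13]
#11 0x5e→b11/s1 L1-HIT; vc=[9,15,13]
#12 0x59→b11/s1 L1-HIT; vc=[9,15,13]
#13 0x5e→b11/s1 L1-HIT; vc=[9,15,13]
#14 0x6a→b13/s1 VC-HIT; vc=[9,15,11]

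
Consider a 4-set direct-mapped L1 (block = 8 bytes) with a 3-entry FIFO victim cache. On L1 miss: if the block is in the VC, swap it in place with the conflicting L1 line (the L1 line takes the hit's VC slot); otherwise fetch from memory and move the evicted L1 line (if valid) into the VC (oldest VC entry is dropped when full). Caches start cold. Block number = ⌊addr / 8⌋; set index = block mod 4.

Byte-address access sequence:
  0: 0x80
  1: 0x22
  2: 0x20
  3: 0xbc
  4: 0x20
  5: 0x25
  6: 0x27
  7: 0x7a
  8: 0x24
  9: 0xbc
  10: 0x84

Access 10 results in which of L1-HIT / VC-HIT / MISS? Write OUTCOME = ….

OUTCOME = VC-HIT

#0 0x80→b16/s0 MISS; vc=[]
#1 0x22→b4/s0 MISS; vc=[16]
#2 0x20→b4/s0 L1-HIT; vc=[16]
#3 0xbc→b23/s3 MISS; vc=[16]
#4 0x20→b4/s0 L1-HIT; vc=[16]
#5 0x25→b4/s0 L1-HIT; vc=[16]
#6 0x27→b4/s0 L1-HIT; vc=[16]
#7 0x7a→b15/s3 MISS; vc=[16,23]
#8 0x24→b4/s0 L1-HIT; vc=[16,23]
#9 0xbc→b23/s3 VC-HIT; vc=[16,15]
#10 0x84→b16/s0 VC-HIT; vc=[4,15]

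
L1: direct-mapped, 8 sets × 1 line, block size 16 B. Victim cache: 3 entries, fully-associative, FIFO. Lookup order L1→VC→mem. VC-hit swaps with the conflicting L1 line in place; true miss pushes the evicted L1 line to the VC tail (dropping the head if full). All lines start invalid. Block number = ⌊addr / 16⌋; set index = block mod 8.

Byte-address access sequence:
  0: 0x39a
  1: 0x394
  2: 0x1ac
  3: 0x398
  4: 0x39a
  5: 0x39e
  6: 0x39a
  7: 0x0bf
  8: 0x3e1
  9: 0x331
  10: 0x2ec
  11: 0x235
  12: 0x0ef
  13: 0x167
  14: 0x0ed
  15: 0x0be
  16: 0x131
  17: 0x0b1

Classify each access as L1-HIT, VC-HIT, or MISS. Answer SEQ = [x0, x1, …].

#0 0x39a→b57/s1 MISS; vc=[]
#1 0x394→b57/s1 L1-HIT; vc=[]
#2 0x1ac→b26/s2 MISS; vc=[]
#3 0x398→b57/s1 L1-HIT; vc=[]
#4 0x39a→b57/s1 L1-HIT; vc=[]
#5 0x39e→b57/s1 L1-HIT; vc=[]
#6 0x39a→b57/s1 L1-HIT; vc=[]
#7 0xbf→b11/s3 MISS; vc=[]
#8 0x3e1→b62/s6 MISS; vc=[]
#9 0x331→b51/s3 MISS; vc=[11]
#10 0x2ec→b46/s6 MISS; vc=[11,62]
#11 0x235→b35/s3 MISS; vc=[11,62,51]
#12 0xef→b14/s6 MISS; vc=[62,51,46]
#13 0x167→b22/s6 MISS; vc=[51,46,14]
#14 0xed→b14/s6 VC-HIT; vc=[51,46,22]
#15 0xbe→b11/s3 MISS; vc=[46,22,35]
#16 0x131→b19/s3 MISS; vc=[22,35,11]
#17 0xb1→b11/s3 VC-HIT; vc=[22,35,19]

SEQ = [MISS, L1-HIT, MISS, L1-HIT, L1-HIT, L1-HIT, L1-HIT, MISS, MISS, MISS, MISS, MISS, MISS, MISS, VC-HIT, MISS, MISS, VC-HIT]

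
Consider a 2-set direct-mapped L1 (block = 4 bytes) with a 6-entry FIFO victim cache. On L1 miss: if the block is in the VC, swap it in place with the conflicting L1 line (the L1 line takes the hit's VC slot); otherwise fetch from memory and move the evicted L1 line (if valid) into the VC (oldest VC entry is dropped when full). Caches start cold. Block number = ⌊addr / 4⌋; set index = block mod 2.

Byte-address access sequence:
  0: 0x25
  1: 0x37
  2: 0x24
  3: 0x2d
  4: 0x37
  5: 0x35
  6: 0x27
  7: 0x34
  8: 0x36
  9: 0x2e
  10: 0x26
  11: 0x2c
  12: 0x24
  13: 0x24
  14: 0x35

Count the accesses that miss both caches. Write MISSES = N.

  [0] addr=0x25 blk=9 s=1: MISS | VC []
  [1] addr=0x37 blk=13 s=1: MISS | VC [9]
  [2] addr=0x24 blk=9 s=1: VC-HIT | VC [13]
  [3] addr=0x2d blk=11 s=1: MISS | VC [13, 9]
  [4] addr=0x37 blk=13 s=1: VC-HIT | VC [11, 9]
  [5] addr=0x35 blk=13 s=1: L1-HIT | VC [11, 9]
  [6] addr=0x27 blk=9 s=1: VC-HIT | VC [11, 13]
  [7] addr=0x34 blk=13 s=1: VC-HIT | VC [11, 9]
  [8] addr=0x36 blk=13 s=1: L1-HIT | VC [11, 9]
  [9] addr=0x2e blk=11 s=1: VC-HIT | VC [13, 9]
  [10] addr=0x26 blk=9 s=1: VC-HIT | VC [13, 11]
  [11] addr=0x2c blk=11 s=1: VC-HIT | VC [13, 9]
  [12] addr=0x24 blk=9 s=1: VC-HIT | VC [13, 11]
  [13] addr=0x24 blk=9 s=1: L1-HIT | VC [13, 11]
  [14] addr=0x35 blk=13 s=1: VC-HIT | VC [9, 11]

MISSES = 3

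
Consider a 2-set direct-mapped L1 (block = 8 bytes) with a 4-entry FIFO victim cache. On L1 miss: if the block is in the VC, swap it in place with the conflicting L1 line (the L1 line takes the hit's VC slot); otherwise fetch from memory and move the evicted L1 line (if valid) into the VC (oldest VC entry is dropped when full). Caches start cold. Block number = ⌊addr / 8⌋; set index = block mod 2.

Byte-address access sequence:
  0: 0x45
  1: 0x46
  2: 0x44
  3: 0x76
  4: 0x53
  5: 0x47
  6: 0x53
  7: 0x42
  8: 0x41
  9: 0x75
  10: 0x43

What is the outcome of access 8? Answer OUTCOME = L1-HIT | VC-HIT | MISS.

  [0] addr=0x45 blk=8 s=0: MISS | VC []
  [1] addr=0x46 blk=8 s=0: L1-HIT | VC []
  [2] addr=0x44 blk=8 s=0: L1-HIT | VC []
  [3] addr=0x76 blk=14 s=0: MISS | VC [8]
  [4] addr=0x53 blk=10 s=0: MISS | VC [8, 14]
  [5] addr=0x47 blk=8 s=0: VC-HIT | VC [10, 14]
  [6] addr=0x53 blk=10 s=0: VC-HIT | VC [8, 14]
  [7] addr=0x42 blk=8 s=0: VC-HIT | VC [10, 14]
  [8] addr=0x41 blk=8 s=0: L1-HIT | VC [10, 14]
  [9] addr=0x75 blk=14 s=0: VC-HIT | VC [10, 8]
  [10] addr=0x43 blk=8 s=0: VC-HIT | VC [10, 14]

OUTCOME = L1-HIT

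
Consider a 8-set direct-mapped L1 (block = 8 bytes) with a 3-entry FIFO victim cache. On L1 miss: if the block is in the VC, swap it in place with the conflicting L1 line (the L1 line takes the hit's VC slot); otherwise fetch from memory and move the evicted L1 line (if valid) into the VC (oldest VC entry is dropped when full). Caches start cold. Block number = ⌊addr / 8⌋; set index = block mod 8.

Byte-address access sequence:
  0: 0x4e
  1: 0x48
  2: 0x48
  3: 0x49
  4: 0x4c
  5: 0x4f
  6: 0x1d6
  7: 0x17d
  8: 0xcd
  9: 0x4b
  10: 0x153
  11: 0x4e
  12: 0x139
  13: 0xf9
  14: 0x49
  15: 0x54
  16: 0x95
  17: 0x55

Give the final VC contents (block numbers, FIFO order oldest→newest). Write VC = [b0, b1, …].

VC = [39, 42, 18]

  [0] addr=0x4e blk=9 s=1: MISS | VC []
  [1] addr=0x48 blk=9 s=1: L1-HIT | VC []
  [2] addr=0x48 blk=9 s=1: L1-HIT | VC []
  [3] addr=0x49 blk=9 s=1: L1-HIT | VC []
  [4] addr=0x4c blk=9 s=1: L1-HIT | VC []
  [5] addr=0x4f blk=9 s=1: L1-HIT | VC []
  [6] addr=0x1d6 blk=58 s=2: MISS | VC []
  [7] addr=0x17d blk=47 s=7: MISS | VC []
  [8] addr=0xcd blk=25 s=1: MISS | VC [9]
  [9] addr=0x4b blk=9 s=1: VC-HIT | VC [25]
  [10] addr=0x153 blk=42 s=2: MISS | VC [25, 58]
  [11] addr=0x4e blk=9 s=1: L1-HIT | VC [25, 58]
  [12] addr=0x139 blk=39 s=7: MISS | VC [25, 58, 47]
  [13] addr=0xf9 blk=31 s=7: MISS | VC [58, 47, 39]
  [14] addr=0x49 blk=9 s=1: L1-HIT | VC [58, 47, 39]
  [15] addr=0x54 blk=10 s=2: MISS | VC [47, 39, 42]
  [16] addr=0x95 blk=18 s=2: MISS | VC [39, 42, 10]
  [17] addr=0x55 blk=10 s=2: VC-HIT | VC [39, 42, 18]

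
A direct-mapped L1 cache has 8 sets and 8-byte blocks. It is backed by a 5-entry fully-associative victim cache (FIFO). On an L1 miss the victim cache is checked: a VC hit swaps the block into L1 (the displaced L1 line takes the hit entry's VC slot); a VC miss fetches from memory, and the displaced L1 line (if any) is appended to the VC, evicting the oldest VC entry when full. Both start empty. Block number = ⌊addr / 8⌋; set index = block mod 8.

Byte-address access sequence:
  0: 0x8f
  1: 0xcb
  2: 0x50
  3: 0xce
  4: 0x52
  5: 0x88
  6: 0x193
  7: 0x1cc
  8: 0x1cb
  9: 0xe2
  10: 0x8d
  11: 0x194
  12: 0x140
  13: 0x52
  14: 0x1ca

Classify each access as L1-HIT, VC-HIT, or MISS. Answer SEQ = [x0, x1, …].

0: 0x8f (blk 17, set 1) → MISS  vc=[]
1: 0xcb (blk 25, set 1) → MISS  vc=[17]
2: 0x50 (blk 10, set 2) → MISS  vc=[17]
3: 0xce (blk 25, set 1) → L1-HIT  vc=[17]
4: 0x52 (blk 10, set 2) → L1-HIT  vc=[17]
5: 0x88 (blk 17, set 1) → VC-HIT  vc=[25]
6: 0x193 (blk 50, set 2) → MISS  vc=[25, 10]
7: 0x1cc (blk 57, set 1) → MISS  vc=[25, 10, 17]
8: 0x1cb (blk 57, set 1) → L1-HIT  vc=[25, 10, 17]
9: 0xe2 (blk 28, set 4) → MISS  vc=[25, 10, 17]
10: 0x8d (blk 17, set 1) → VC-HIT  vc=[25, 10, 57]
11: 0x194 (blk 50, set 2) → L1-HIT  vc=[25, 10, 57]
12: 0x140 (blk 40, set 0) → MISS  vc=[25, 10, 57]
13: 0x52 (blk 10, set 2) → VC-HIT  vc=[25, 50, 57]
14: 0x1ca (blk 57, set 1) → VC-HIT  vc=[25, 50, 17]

SEQ = [MISS, MISS, MISS, L1-HIT, L1-HIT, VC-HIT, MISS, MISS, L1-HIT, MISS, VC-HIT, L1-HIT, MISS, VC-HIT, VC-HIT]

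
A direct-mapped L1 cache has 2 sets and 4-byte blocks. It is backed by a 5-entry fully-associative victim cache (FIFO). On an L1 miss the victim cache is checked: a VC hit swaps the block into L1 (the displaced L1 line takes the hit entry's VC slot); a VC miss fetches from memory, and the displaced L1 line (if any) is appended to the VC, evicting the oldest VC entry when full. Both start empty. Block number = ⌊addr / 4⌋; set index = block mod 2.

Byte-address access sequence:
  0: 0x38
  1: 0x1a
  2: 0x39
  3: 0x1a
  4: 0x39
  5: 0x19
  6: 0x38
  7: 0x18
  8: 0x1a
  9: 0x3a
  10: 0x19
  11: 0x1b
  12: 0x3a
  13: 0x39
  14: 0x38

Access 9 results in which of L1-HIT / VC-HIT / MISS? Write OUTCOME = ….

OUTCOME = VC-HIT

0: 0x38 (blk 14, set 0) → MISS  vc=[]
1: 0x1a (blk 6, set 0) → MISS  vc=[14]
2: 0x39 (blk 14, set 0) → VC-HIT  vc=[6]
3: 0x1a (blk 6, set 0) → VC-HIT  vc=[14]
4: 0x39 (blk 14, set 0) → VC-HIT  vc=[6]
5: 0x19 (blk 6, set 0) → VC-HIT  vc=[14]
6: 0x38 (blk 14, set 0) → VC-HIT  vc=[6]
7: 0x18 (blk 6, set 0) → VC-HIT  vc=[14]
8: 0x1a (blk 6, set 0) → L1-HIT  vc=[14]
9: 0x3a (blk 14, set 0) → VC-HIT  vc=[6]
10: 0x19 (blk 6, set 0) → VC-HIT  vc=[14]
11: 0x1b (blk 6, set 0) → L1-HIT  vc=[14]
12: 0x3a (blk 14, set 0) → VC-HIT  vc=[6]
13: 0x39 (blk 14, set 0) → L1-HIT  vc=[6]
14: 0x38 (blk 14, set 0) → L1-HIT  vc=[6]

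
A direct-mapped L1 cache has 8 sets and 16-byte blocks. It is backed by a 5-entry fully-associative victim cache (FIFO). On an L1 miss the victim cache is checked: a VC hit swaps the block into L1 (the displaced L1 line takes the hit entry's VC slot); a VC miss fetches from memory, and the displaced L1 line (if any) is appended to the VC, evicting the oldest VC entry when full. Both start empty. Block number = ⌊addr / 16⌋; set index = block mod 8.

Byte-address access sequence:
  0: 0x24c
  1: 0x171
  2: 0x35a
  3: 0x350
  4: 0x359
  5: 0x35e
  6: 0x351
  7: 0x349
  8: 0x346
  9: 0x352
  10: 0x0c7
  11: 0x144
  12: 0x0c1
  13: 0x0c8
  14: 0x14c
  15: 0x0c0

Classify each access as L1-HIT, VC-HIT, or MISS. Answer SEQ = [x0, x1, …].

0: 0x24c (blk 36, set 4) → MISS  vc=[]
1: 0x171 (blk 23, set 7) → MISS  vc=[]
2: 0x35a (blk 53, set 5) → MISS  vc=[]
3: 0x350 (blk 53, set 5) → L1-HIT  vc=[]
4: 0x359 (blk 53, set 5) → L1-HIT  vc=[]
5: 0x35e (blk 53, set 5) → L1-HIT  vc=[]
6: 0x351 (blk 53, set 5) → L1-HIT  vc=[]
7: 0x349 (blk 52, set 4) → MISS  vc=[36]
8: 0x346 (blk 52, set 4) → L1-HIT  vc=[36]
9: 0x352 (blk 53, set 5) → L1-HIT  vc=[36]
10: 0xc7 (blk 12, set 4) → MISS  vc=[36, 52]
11: 0x144 (blk 20, set 4) → MISS  vc=[36, 52, 12]
12: 0xc1 (blk 12, set 4) → VC-HIT  vc=[36, 52, 20]
13: 0xc8 (blk 12, set 4) → L1-HIT  vc=[36, 52, 20]
14: 0x14c (blk 20, set 4) → VC-HIT  vc=[36, 52, 12]
15: 0xc0 (blk 12, set 4) → VC-HIT  vc=[36, 52, 20]

SEQ = [MISS, MISS, MISS, L1-HIT, L1-HIT, L1-HIT, L1-HIT, MISS, L1-HIT, L1-HIT, MISS, MISS, VC-HIT, L1-HIT, VC-HIT, VC-HIT]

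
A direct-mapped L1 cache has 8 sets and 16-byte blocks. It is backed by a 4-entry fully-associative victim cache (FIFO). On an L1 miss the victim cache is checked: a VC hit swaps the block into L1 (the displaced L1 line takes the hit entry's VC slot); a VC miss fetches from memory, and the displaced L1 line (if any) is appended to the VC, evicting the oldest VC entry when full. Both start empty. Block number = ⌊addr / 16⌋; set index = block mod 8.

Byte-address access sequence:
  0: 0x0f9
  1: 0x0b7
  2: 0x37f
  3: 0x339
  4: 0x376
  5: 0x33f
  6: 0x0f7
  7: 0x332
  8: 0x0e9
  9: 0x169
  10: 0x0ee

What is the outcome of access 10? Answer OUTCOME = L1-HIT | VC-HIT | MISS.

OUTCOME = VC-HIT

#0 0xf9→b15/s7 MISS; vc=[]
#1 0xb7→b11/s3 MISS; vc=[]
#2 0x37f→b55/s7 MISS; vc=[15]
#3 0x339→b51/s3 MISS; vc=[15,11]
#4 0x376→b55/s7 L1-HIT; vc=[15,11]
#5 0x33f→b51/s3 L1-HIT; vc=[15,11]
#6 0xf7→b15/s7 VC-HIT; vc=[55,11]
#7 0x332→b51/s3 L1-HIT; vc=[55,11]
#8 0xe9→b14/s6 MISS; vc=[55,11]
#9 0x169→b22/s6 MISS; vc=[55,11,14]
#10 0xee→b14/s6 VC-HIT; vc=[55,11,22]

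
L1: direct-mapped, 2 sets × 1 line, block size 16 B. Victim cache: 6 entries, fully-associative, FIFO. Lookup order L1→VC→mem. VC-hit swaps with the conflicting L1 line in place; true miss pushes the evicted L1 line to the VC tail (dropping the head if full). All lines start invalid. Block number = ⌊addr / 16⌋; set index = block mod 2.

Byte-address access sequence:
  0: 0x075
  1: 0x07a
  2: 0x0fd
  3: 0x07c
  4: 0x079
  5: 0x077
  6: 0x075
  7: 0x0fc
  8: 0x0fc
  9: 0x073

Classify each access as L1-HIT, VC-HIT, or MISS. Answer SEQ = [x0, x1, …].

#0 0x75→b7/s1 MISS; vc=[]
#1 0x7a→b7/s1 L1-HIT; vc=[]
#2 0xfd→b15/s1 MISS; vc=[7]
#3 0x7c→b7/s1 VC-HIT; vc=[15]
#4 0x79→b7/s1 L1-HIT; vc=[15]
#5 0x77→b7/s1 L1-HIT; vc=[15]
#6 0x75→b7/s1 L1-HIT; vc=[15]
#7 0xfc→b15/s1 VC-HIT; vc=[7]
#8 0xfc→b15/s1 L1-HIT; vc=[7]
#9 0x73→b7/s1 VC-HIT; vc=[15]

SEQ = [MISS, L1-HIT, MISS, VC-HIT, L1-HIT, L1-HIT, L1-HIT, VC-HIT, L1-HIT, VC-HIT]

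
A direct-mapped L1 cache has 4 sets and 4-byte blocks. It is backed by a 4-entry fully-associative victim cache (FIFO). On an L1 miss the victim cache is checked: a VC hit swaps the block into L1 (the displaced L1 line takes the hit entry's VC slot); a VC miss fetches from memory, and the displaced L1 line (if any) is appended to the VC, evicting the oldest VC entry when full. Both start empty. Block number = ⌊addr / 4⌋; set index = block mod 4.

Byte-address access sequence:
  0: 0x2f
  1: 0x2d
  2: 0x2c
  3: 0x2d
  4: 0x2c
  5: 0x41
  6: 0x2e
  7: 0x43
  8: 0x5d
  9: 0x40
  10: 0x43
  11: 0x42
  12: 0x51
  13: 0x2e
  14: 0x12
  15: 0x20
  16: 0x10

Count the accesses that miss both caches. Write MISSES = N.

MISSES = 6

0: 0x2f (blk 11, set 3) → MISS  vc=[]
1: 0x2d (blk 11, set 3) → L1-HIT  vc=[]
2: 0x2c (blk 11, set 3) → L1-HIT  vc=[]
3: 0x2d (blk 11, set 3) → L1-HIT  vc=[]
4: 0x2c (blk 11, set 3) → L1-HIT  vc=[]
5: 0x41 (blk 16, set 0) → MISS  vc=[]
6: 0x2e (blk 11, set 3) → L1-HIT  vc=[]
7: 0x43 (blk 16, set 0) → L1-HIT  vc=[]
8: 0x5d (blk 23, set 3) → MISS  vc=[11]
9: 0x40 (blk 16, set 0) → L1-HIT  vc=[11]
10: 0x43 (blk 16, set 0) → L1-HIT  vc=[11]
11: 0x42 (blk 16, set 0) → L1-HIT  vc=[11]
12: 0x51 (blk 20, set 0) → MISS  vc=[11, 16]
13: 0x2e (blk 11, set 3) → VC-HIT  vc=[23, 16]
14: 0x12 (blk 4, set 0) → MISS  vc=[23, 16, 20]
15: 0x20 (blk 8, set 0) → MISS  vc=[23, 16, 20, 4]
16: 0x10 (blk 4, set 0) → VC-HIT  vc=[23, 16, 20, 8]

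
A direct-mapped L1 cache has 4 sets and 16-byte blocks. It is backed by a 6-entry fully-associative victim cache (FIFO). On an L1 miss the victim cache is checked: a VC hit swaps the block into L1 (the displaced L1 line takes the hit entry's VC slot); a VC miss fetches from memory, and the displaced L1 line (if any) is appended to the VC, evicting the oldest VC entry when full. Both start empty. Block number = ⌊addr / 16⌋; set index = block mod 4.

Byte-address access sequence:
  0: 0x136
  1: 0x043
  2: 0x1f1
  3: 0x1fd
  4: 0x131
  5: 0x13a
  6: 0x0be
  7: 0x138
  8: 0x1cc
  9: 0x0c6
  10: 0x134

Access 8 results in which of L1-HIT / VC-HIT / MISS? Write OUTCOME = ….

OUTCOME = MISS

  [0] addr=0x136 blk=19 s=3: MISS | VC []
  [1] addr=0x43 blk=4 s=0: MISS | VC []
  [2] addr=0x1f1 blk=31 s=3: MISS | VC [19]
  [3] addr=0x1fd blk=31 s=3: L1-HIT | VC [19]
  [4] addr=0x131 blk=19 s=3: VC-HIT | VC [31]
  [5] addr=0x13a blk=19 s=3: L1-HIT | VC [31]
  [6] addr=0xbe blk=11 s=3: MISS | VC [31, 19]
  [7] addr=0x138 blk=19 s=3: VC-HIT | VC [31, 11]
  [8] addr=0x1cc blk=28 s=0: MISS | VC [31, 11, 4]
  [9] addr=0xc6 blk=12 s=0: MISS | VC [31, 11, 4, 28]
  [10] addr=0x134 blk=19 s=3: L1-HIT | VC [31, 11, 4, 28]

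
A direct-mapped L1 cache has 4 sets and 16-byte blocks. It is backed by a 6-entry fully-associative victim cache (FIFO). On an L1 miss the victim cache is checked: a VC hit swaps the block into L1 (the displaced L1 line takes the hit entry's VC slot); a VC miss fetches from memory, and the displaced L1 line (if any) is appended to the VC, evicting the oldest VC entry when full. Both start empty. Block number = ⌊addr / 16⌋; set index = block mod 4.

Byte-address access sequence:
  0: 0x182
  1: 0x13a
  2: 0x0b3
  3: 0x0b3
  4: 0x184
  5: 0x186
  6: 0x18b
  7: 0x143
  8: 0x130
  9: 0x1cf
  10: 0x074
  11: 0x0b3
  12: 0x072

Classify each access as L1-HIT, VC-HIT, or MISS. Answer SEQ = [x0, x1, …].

SEQ = [MISS, MISS, MISS, L1-HIT, L1-HIT, L1-HIT, L1-HIT, MISS, VC-HIT, MISS, MISS, VC-HIT, VC-HIT]

#0 0x182→b24/s0 MISS; vc=[]
#1 0x13a→b19/s3 MISS; vc=[]
#2 0xb3→b11/s3 MISS; vc=[19]
#3 0xb3→b11/s3 L1-HIT; vc=[19]
#4 0x184→b24/s0 L1-HIT; vc=[19]
#5 0x186→b24/s0 L1-HIT; vc=[19]
#6 0x18b→b24/s0 L1-HIT; vc=[19]
#7 0x143→b20/s0 MISS; vc=[19,24]
#8 0x130→b19/s3 VC-HIT; vc=[11,24]
#9 0x1cf→b28/s0 MISS; vc=[11,24,20]
#10 0x74→b7/s3 MISS; vc=[11,24,20,19]
#11 0xb3→b11/s3 VC-HIT; vc=[7,24,20,19]
#12 0x72→b7/s3 VC-HIT; vc=[11,24,20,19]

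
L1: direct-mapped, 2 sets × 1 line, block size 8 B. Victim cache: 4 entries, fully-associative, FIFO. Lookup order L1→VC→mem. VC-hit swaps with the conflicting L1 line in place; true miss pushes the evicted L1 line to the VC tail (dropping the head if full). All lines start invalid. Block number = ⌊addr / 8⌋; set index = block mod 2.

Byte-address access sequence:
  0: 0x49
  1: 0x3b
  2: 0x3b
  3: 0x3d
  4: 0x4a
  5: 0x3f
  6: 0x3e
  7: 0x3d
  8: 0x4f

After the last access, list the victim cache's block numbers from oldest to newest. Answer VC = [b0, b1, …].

#0 0x49→b9/s1 MISS; vc=[]
#1 0x3b→b7/s1 MISS; vc=[9]
#2 0x3b→b7/s1 L1-HIT; vc=[9]
#3 0x3d→b7/s1 L1-HIT; vc=[9]
#4 0x4a→b9/s1 VC-HIT; vc=[7]
#5 0x3f→b7/s1 VC-HIT; vc=[9]
#6 0x3e→b7/s1 L1-HIT; vc=[9]
#7 0x3d→b7/s1 L1-HIT; vc=[9]
#8 0x4f→b9/s1 VC-HIT; vc=[7]

VC = [7]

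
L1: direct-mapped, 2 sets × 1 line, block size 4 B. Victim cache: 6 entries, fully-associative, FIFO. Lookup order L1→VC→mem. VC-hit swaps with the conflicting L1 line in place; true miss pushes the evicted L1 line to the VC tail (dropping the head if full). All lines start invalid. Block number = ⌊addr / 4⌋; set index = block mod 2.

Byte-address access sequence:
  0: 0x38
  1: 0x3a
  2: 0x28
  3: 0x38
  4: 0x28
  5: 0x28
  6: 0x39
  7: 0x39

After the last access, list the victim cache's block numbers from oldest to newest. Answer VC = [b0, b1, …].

0: 0x38 (blk 14, set 0) → MISS  vc=[]
1: 0x3a (blk 14, set 0) → L1-HIT  vc=[]
2: 0x28 (blk 10, set 0) → MISS  vc=[14]
3: 0x38 (blk 14, set 0) → VC-HIT  vc=[10]
4: 0x28 (blk 10, set 0) → VC-HIT  vc=[14]
5: 0x28 (blk 10, set 0) → L1-HIT  vc=[14]
6: 0x39 (blk 14, set 0) → VC-HIT  vc=[10]
7: 0x39 (blk 14, set 0) → L1-HIT  vc=[10]

VC = [10]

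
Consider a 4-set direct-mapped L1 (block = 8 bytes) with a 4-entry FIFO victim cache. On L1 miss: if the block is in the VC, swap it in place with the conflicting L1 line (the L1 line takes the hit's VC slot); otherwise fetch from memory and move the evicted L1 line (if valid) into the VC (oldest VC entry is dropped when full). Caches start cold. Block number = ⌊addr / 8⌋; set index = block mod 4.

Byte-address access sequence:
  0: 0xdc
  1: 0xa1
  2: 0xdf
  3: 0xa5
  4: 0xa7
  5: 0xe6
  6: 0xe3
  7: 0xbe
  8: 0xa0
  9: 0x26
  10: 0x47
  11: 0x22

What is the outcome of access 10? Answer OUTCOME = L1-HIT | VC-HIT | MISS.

OUTCOME = MISS

#0 0xdc→b27/s3 MISS; vc=[]
#1 0xa1→b20/s0 MISS; vc=[]
#2 0xdf→b27/s3 L1-HIT; vc=[]
#3 0xa5→b20/s0 L1-HIT; vc=[]
#4 0xa7→b20/s0 L1-HIT; vc=[]
#5 0xe6→b28/s0 MISS; vc=[20]
#6 0xe3→b28/s0 L1-HIT; vc=[20]
#7 0xbe→b23/s3 MISS; vc=[20,27]
#8 0xa0→b20/s0 VC-HIT; vc=[28,27]
#9 0x26→b4/s0 MISS; vc=[28,27,20]
#10 0x47→b8/s0 MISS; vc=[28,27,20,4]
#11 0x22→b4/s0 VC-HIT; vc=[28,27,20,8]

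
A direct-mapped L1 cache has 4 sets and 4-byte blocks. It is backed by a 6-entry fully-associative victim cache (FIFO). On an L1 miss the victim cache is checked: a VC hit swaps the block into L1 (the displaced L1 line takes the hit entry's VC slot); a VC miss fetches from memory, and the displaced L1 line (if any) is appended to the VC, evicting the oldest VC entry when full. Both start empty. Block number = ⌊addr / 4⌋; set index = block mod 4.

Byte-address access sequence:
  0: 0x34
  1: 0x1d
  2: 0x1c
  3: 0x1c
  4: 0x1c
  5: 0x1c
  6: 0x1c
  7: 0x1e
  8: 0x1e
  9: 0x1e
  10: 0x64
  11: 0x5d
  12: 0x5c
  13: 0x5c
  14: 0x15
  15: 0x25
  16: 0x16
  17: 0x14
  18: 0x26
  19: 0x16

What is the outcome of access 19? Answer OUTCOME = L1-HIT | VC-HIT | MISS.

#0 0x34→b13/s1 MISS; vc=[]
#1 0x1d→b7/s3 MISS; vc=[]
#2 0x1c→b7/s3 L1-HIT; vc=[]
#3 0x1c→b7/s3 L1-HIT; vc=[]
#4 0x1c→b7/s3 L1-HIT; vc=[]
#5 0x1c→b7/s3 L1-HIT; vc=[]
#6 0x1c→b7/s3 L1-HIT; vc=[]
#7 0x1e→b7/s3 L1-HIT; vc=[]
#8 0x1e→b7/s3 L1-HIT; vc=[]
#9 0x1e→b7/s3 L1-HIT; vc=[]
#10 0x64→b25/s1 MISS; vc=[13]
#11 0x5d→b23/s3 MISS; vc=[13,7]
#12 0x5c→b23/s3 L1-HIT; vc=[13,7]
#13 0x5c→b23/s3 L1-HIT; vc=[13,7]
#14 0x15→b5/s1 MISS; vc=[13,7,25]
#15 0x25→b9/s1 MISS; vc=[13,7,25,5]
#16 0x16→b5/s1 VC-HIT; vc=[13,7,25,9]
#17 0x14→b5/s1 L1-HIT; vc=[13,7,25,9]
#18 0x26→b9/s1 VC-HIT; vc=[13,7,25,5]
#19 0x16→b5/s1 VC-HIT; vc=[13,7,25,9]

OUTCOME = VC-HIT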